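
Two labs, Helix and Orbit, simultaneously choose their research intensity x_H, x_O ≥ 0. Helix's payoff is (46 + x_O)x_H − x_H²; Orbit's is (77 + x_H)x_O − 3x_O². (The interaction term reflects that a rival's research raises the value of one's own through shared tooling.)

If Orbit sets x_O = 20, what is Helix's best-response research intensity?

33

Expanding Helix's payoff: 46x_H + x_Ox_H − x_H².
∂π/∂x_H = 46 + x_O − 2x_H = 0, so x_H = 23 + 0.5x_O.
At x_O = 20: x_H = 23 + 0.5·20 = 33.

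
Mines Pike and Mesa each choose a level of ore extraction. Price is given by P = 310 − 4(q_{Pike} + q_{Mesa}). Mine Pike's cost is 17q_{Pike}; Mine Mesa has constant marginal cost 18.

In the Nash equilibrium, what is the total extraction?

Mine Pike's profit: π = q_{Pike}(310 − 4(q_{Pike} + q_{Mesa})) − 17q_{Pike}.
∂π/∂q_{Pike} = 293 − 8q_{Pike} − 4q_{Mesa} = 0, so q_{Pike} = 36.625 − 0.5q_{Mesa}.
By the same steps for Mesa: q_{Mesa} = 36.5 − 0.5q_{Pike}.
Solving the two reaction functions simultaneously: (1 − (−0.5)(−0.5))q_{Pike} = 36.625 − 0.5·36.5, so 0.75q_{Pike} = 18.375 and q_{Pike} = 24.5.
Then q_{Mesa} = 36.5 − 0.5·24.5 = 24.25.
Total extraction: 24.5 + 24.25 = 48.75.

48.75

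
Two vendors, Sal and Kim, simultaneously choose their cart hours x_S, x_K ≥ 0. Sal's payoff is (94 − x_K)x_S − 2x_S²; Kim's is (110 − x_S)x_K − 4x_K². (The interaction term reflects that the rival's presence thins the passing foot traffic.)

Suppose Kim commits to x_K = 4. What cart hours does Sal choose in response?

Expanding Sal's payoff: 94x_S − x_Kx_S − 2x_S².
∂π/∂x_S = 94 − x_K − 4x_S = 0, so x_S = 23.5 − 0.25x_K.
At x_K = 4: x_S = 23.5 − 0.25·4 = 22.5.

22.5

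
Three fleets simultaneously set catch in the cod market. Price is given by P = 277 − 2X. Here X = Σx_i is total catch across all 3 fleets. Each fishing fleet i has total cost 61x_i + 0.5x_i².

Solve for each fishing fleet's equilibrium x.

A representative fishing fleet's profit is π_i = x_i(277 − 2X) − 61x_i − 0.5x_i², with X = x_i + Σ_{j≠i} x_j.
First-order condition: 216 − 5x_i − 2Σ_{j≠i} x_j = 0.
With identical fishing fleets, set every x_j = x: then 216 − 5x − 4x = 0, i.e. x = 216/9 = 24.

24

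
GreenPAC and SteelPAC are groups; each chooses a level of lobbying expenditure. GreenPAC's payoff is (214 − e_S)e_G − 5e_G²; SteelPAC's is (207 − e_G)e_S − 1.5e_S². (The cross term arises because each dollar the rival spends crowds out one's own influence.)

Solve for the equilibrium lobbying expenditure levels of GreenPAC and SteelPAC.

Expanding GreenPAC's payoff: 214e_G − e_Se_G − 5e_G².
∂π/∂e_G = 214 − e_S − 10e_G = 0, so e_G = 21.4 − 0.1e_S.
Likewise for SteelPAC: e_S = 69 − (1/3)e_G.
Plugging e_S into GreenPAC's best response: e_G = 21.4 − 0.1(69 − (1/3)e_G) ⇒ (29/30)e_G = 14.5, so e_G = 15.
Then e_S = 69 − (1/3)·15 = 64.

15, 64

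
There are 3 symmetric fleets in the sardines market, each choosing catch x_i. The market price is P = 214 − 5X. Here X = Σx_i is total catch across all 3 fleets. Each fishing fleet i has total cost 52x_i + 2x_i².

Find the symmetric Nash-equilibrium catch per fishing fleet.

6.75

A representative fishing fleet's profit is π_i = x_i(214 − 5X) − 52x_i − 2x_i², with X = x_i + Σ_{j≠i} x_j.
First-order condition: 162 − 14x_i − 5Σ_{j≠i} x_j = 0.
In a symmetric equilibrium every fishing fleet chooses the same x, so Σ_{j≠i} x_j = 2x. The condition becomes 162 − 24x = 0, giving x = 162/24 = 6.75.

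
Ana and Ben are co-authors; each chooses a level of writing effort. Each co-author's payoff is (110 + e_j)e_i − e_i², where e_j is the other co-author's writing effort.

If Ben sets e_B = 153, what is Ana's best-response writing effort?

Ana's payoff is (110 + e_B)e_A − e_A².
∂π/∂e_A = 110 + e_B − 2e_A = 0, so e_A = 55 + 0.5e_B.
At e_B = 153: e_A = 55 + 0.5·153 = 131.5.

131.5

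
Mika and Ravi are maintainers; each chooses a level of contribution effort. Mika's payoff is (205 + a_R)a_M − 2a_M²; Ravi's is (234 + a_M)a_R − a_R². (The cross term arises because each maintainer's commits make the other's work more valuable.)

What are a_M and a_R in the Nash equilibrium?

Expanding Mika's payoff: 205a_M + a_Ra_M − 2a_M².
∂π/∂a_M = 205 + a_R − 4a_M = 0, so a_M = 51.25 + 0.25a_R.
Likewise for Ravi: a_R = 117 + 0.5a_M.
Solving the two reaction functions simultaneously: (1 − (0.25)(0.5))a_M = 51.25 + 0.25·117, so 0.875a_M = 80.5 and a_M = 92.
Then a_R = 117 + 0.5·92 = 163.

92, 163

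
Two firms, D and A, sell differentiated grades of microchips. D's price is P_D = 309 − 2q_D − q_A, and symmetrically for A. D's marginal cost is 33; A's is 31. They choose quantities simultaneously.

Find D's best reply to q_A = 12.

Firm D's profit: π = q_D(309 − 2q_D − q_A) − 33q_D.
∂π/∂q_D = 276 − 4q_D − q_A = 0 ⇒ q_D = 69 − 0.25q_A.
At q_A = 12: q_D = 69 − 0.25·12 = 66.

66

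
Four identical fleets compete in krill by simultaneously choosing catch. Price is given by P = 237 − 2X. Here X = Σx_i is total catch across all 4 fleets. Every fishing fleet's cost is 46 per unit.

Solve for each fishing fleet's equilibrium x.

19.1

A representative fishing fleet's profit is π_i = x_i(237 − 2X) − 46x_i, with X = x_i + Σ_{j≠i} x_j.
First-order condition: 191 − 4x_i − 2Σ_{j≠i} x_j = 0.
With identical fishing fleets, set every x_j = x: then 191 − 4x − 6x = 0, i.e. x = 191/10 = 19.1.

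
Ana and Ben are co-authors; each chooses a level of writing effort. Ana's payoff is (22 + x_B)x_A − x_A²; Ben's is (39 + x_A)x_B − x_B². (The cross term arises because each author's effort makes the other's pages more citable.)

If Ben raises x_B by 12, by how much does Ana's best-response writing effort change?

6

Expanding Ana's payoff: 22x_A + x_Bx_A − x_A².
∂π/∂x_A = 22 + x_B − 2x_A = 0, so x_A = 11 + 0.5x_B.
The reaction-function slope is 0.5, so a 12-unit rise in x_B moves x_A by 0.5 × 12 = 6. Ana's best response rises — the actions are strategic complements.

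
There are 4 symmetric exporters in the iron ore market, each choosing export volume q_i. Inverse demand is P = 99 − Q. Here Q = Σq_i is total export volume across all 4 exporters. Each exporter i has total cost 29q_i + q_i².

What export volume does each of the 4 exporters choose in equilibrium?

A representative exporter's profit is π_i = q_i(99 − Q) − 29q_i − q_i², with Q = q_i + Σ_{j≠i} q_j.
First-order condition: 70 − 4q_i − Σ_{j≠i} q_j = 0.
Imposing symmetry (q_j = q for all j) turns Σ_{j≠i} q_j into 3q, so 70 = 7q and q = 10.

10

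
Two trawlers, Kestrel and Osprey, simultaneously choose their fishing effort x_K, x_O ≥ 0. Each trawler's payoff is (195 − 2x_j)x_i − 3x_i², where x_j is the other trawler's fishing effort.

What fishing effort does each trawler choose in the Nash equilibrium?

24.375

Kestrel's payoff is (195 − 2x_O)x_K − 3x_K².
∂π/∂x_K = 195 − 2x_O − 6x_K = 0, so x_K = 32.5 − (1/3)x_O.
Setting x_K = x_O in the reaction function: x_K = 32.5 − (1/3)x_K, so x_K = 32.5 / (4/3) = 24.375.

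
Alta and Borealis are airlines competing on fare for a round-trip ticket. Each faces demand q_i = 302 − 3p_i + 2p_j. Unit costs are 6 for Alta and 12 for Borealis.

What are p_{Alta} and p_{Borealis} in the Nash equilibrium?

81.125, 83.375

Alta's profit: π = (p_{Alta} − 6)(302 − 3p_{Alta} + 2p_{Borealis}).
∂π/∂p_{Alta} = 320 − 6p_{Alta} + 2p_{Borealis} = 0 ⇒ p_{Alta} = 160/3 + (1/3)p_{Borealis}.
Similarly p_{Borealis} = 169/3 + (1/3)p_{Alta}.
Solving the two reaction functions simultaneously: (1 − (1/3)(1/3))p_{Alta} = 160/3 + (1/3)·(169/3), so (8/9)p_{Alta} = 649/9 and p_{Alta} = 81.125.
Then p_{Borealis} = 169/3 + (1/3)·81.125 = 83.375.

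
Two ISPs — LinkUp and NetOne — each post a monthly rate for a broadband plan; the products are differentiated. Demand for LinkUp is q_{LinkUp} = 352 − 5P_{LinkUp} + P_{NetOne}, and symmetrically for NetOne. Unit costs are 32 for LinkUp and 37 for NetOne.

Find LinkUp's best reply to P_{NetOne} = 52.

LinkUp's profit: π = (P_{LinkUp} − 32)(352 − 5P_{LinkUp} + P_{NetOne}).
∂π/∂P_{LinkUp} = 512 − 10P_{LinkUp} + P_{NetOne} = 0 ⇒ P_{LinkUp} = 51.2 + 0.1P_{NetOne}.
At P_{NetOne} = 52: P_{LinkUp} = 51.2 + 0.1·52 = 56.4.

56.4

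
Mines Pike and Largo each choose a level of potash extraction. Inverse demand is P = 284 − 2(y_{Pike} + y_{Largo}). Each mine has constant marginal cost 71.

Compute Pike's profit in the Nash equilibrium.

Mine Pike's profit: π = y_{Pike}(284 − 2(y_{Pike} + y_{Largo})) − 71y_{Pike}.
∂π/∂y_{Pike} = 213 − 4y_{Pike} − 2y_{Largo} = 0, so y_{Pike} = 53.25 − 0.5y_{Largo}.
Setting y_{Pike} = y_{Largo} in the reaction function: y_{Pike} = 53.25 − 0.5y_{Pike}, so y_{Pike} = 53.25 / 1.5 = 35.5.
Price P = 284 − 2·71 = 142.
Pike's profit: (142 − 71)·35.5 = 2520.5.

2520.5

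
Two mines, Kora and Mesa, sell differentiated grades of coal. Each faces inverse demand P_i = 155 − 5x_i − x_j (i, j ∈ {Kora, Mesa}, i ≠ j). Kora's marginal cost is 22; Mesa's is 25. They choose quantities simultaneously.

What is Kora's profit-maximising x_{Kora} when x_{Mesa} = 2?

13.1

Mine Kora's profit: π = x_{Kora}(155 − 5x_{Kora} − x_{Mesa}) − 22x_{Kora}.
∂π/∂x_{Kora} = 133 − 10x_{Kora} − x_{Mesa} = 0 ⇒ x_{Kora} = 13.3 − 0.1x_{Mesa}.
At x_{Mesa} = 2: x_{Kora} = 13.3 − 0.1·2 = 13.1.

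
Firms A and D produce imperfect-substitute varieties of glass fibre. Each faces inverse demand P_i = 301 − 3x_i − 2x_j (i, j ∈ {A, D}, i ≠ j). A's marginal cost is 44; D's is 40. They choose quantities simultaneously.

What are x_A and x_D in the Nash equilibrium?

31.875, 32.875

Firm A's profit: π = x_A(301 − 3x_A − 2x_D) − 44x_A.
∂π/∂x_A = 257 − 6x_A − 2x_D = 0 ⇒ x_A = 257/6 − (1/3)x_D.
Similarly x_D = 43.5 − (1/3)x_A.
Solving the two reaction functions simultaneously: (1 − (−1/3)(−1/3))x_A = 257/6 − (1/3)·43.5, so (8/9)x_A = 85/3 and x_A = 31.875.
Then x_D = 43.5 − (1/3)·31.875 = 32.875.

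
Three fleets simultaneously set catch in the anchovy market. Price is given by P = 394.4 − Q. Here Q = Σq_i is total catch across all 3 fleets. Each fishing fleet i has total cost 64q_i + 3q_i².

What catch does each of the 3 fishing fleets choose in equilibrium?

33.04

A representative fishing fleet's profit is π_i = q_i(394.4 − Q) − 64q_i − 3q_i², with Q = q_i + Σ_{j≠i} q_j.
First-order condition: 330.4 − 8q_i − Σ_{j≠i} q_j = 0.
In a symmetric equilibrium every fishing fleet chooses the same q, so Σ_{j≠i} q_j = 2q. The condition becomes 330.4 − 10q = 0, giving q = 330.4/10 = 33.04.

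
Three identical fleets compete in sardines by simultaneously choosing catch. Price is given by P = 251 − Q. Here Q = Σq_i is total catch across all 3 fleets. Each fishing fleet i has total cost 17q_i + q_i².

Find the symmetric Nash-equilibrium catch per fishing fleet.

A representative fishing fleet's profit is π_i = q_i(251 − Q) − 17q_i − q_i², with Q = q_i + Σ_{j≠i} q_j.
First-order condition: 234 − 4q_i − Σ_{j≠i} q_j = 0.
Imposing symmetry (q_j = q for all j) turns Σ_{j≠i} q_j into 2q, so 234 = 6q and q = 39.

39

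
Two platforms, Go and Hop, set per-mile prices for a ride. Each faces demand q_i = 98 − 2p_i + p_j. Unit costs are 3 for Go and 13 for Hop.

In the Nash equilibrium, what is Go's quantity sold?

66

Go's profit: π = (p_{Go} − 3)(98 − 2p_{Go} + p_{Hop}).
∂π/∂p_{Go} = 104 − 4p_{Go} + p_{Hop} = 0 ⇒ p_{Go} = 26 + 0.25p_{Hop}.
Similarly p_{Hop} = 31 + 0.25p_{Go}.
Solving the two reaction functions simultaneously: (1 − (0.25)(0.25))p_{Go} = 26 + 0.25·31, so 0.9375p_{Go} = 33.75 and p_{Go} = 36.
Then p_{Hop} = 31 + 0.25·36 = 40.
q_{Go} = 98 − 2·36 + 40 = 66.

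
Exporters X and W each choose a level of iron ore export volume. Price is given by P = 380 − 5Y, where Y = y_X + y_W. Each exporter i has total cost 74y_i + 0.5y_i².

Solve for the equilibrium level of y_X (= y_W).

Exporter X's profit: π = y_X(380 − 5(y_X + y_W)) − 74y_X − 0.5y_X².
∂π/∂y_X = 306 − 11y_X − 5y_W = 0, so y_X = 306/11 − (5/11)y_W.
By symmetry y_W = y_X; substituting into the reaction function, (16/11)y_X = 306/11 and y_X = 19.125.

19.125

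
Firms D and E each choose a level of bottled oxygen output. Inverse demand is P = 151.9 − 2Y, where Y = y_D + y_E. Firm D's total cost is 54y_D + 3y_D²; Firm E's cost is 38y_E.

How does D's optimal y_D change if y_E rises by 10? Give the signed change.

Firm D's profit: π = y_D(151.9 − 2(y_D + y_E)) − 54y_D − 3y_D².
∂π/∂y_D = 97.9 − 10y_D − 2y_E = 0, so y_D = 9.79 − 0.2y_E.
The reaction-function slope is −0.2, so a 10-unit rise in y_E moves y_D by −0.2 × 10 = −2. D's best response falls — the actions are strategic substitutes.

-2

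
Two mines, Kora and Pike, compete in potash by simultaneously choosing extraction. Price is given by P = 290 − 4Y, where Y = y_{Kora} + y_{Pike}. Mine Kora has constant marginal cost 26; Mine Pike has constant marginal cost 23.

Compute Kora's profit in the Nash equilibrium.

Mine Kora's profit: π = y_{Kora}(290 − 4(y_{Kora} + y_{Pike})) − 26y_{Kora}.
∂π/∂y_{Kora} = 264 − 8y_{Kora} − 4y_{Pike} = 0, so y_{Kora} = 33 − 0.5y_{Pike}.
By the same steps for Pike: y_{Pike} = 33.375 − 0.5y_{Kora}.
Solving the two reaction functions simultaneously: (1 − (−0.5)(−0.5))y_{Kora} = 33 − 0.5·33.375, so 0.75y_{Kora} = 16.3125 and y_{Kora} = 21.75.
Then y_{Pike} = 33.375 − 0.5·21.75 = 22.5.
Price P = 290 − 4·44.25 = 113.
Kora's profit: (113 − 26)·21.75 = 1892.25.

1892.25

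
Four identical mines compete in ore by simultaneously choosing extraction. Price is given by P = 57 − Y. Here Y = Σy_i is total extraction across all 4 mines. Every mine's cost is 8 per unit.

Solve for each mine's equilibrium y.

A representative mine's profit is π_i = y_i(57 − Y) − 8y_i, with Y = y_i + Σ_{j≠i} y_j.
First-order condition: 49 − 2y_i − Σ_{j≠i} y_j = 0.
In a symmetric equilibrium every mine chooses the same y, so Σ_{j≠i} y_j = 3y. The condition becomes 49 − 5y = 0, giving y = 49/5 = 9.8.

9.8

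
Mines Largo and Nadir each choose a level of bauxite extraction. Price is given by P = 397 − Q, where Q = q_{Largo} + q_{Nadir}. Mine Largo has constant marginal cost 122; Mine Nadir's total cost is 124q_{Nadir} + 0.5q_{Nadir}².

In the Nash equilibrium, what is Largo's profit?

12188.16

Mine Largo's profit: π = q_{Largo}(397 − (q_{Largo} + q_{Nadir})) − 122q_{Largo}.
∂π/∂q_{Largo} = 275 − 2q_{Largo} − q_{Nadir} = 0, so q_{Largo} = 137.5 − 0.5q_{Nadir}.
For Nadir: ∂π/∂q_{Nadir} = 273 − 3q_{Nadir} − q_{Largo} = 0 ⇒ q_{Nadir} = 91 − (1/3)q_{Largo}.
Solving the two reaction functions simultaneously: (1 − (−0.5)(−1/3))q_{Largo} = 137.5 − 0.5·91, so (5/6)q_{Largo} = 92 and q_{Largo} = 110.4.
Then q_{Nadir} = 91 − (1/3)·110.4 = 54.2.
Price P = 397 − 164.6 = 232.4.
Largo's profit: (232.4 − 122)·110.4 = 12188.16.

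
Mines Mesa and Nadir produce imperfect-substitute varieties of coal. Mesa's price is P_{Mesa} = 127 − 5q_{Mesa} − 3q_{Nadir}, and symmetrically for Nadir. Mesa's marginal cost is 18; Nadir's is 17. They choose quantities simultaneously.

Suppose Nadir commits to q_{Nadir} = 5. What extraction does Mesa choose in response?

Mine Mesa's profit: π = q_{Mesa}(127 − 5q_{Mesa} − 3q_{Nadir}) − 18q_{Mesa}.
∂π/∂q_{Mesa} = 109 − 10q_{Mesa} − 3q_{Nadir} = 0 ⇒ q_{Mesa} = 10.9 − 0.3q_{Nadir}.
At q_{Nadir} = 5: q_{Mesa} = 10.9 − 0.3·5 = 9.4.

9.4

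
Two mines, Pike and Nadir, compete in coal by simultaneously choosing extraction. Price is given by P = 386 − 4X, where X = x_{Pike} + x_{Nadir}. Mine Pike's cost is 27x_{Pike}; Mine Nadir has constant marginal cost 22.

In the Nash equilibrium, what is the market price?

145

Mine Pike's profit: π = x_{Pike}(386 − 4(x_{Pike} + x_{Nadir})) − 27x_{Pike}.
∂π/∂x_{Pike} = 359 − 8x_{Pike} − 4x_{Nadir} = 0, so x_{Pike} = 44.875 − 0.5x_{Nadir}.
By the same steps for Nadir: x_{Nadir} = 45.5 − 0.5x_{Pike}.
Substituting the second reaction function into the first: x_{Pike} = 44.875 − 0.5(45.5 − 0.5x_{Pike}), which gives 0.75x_{Pike} = 22.125 ⇒ x_{Pike} = 29.5.
Then x_{Nadir} = 45.5 − 0.5·29.5 = 30.75.
Equilibrium price: P = 386 − 4·60.25 = 145.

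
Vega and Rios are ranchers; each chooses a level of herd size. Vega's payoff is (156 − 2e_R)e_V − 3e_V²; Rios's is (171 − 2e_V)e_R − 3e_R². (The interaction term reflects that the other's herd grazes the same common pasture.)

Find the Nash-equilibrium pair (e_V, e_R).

Expanding Vega's payoff: 156e_V − 2e_Re_V − 3e_V².
∂π/∂e_V = 156 − 2e_R − 6e_V = 0, so e_V = 26 − (1/3)e_R.
Likewise for Rios: e_R = 28.5 − (1/3)e_V.
Solving the two reaction functions simultaneously: (1 − (−1/3)(−1/3))e_V = 26 − (1/3)·28.5, so (8/9)e_V = 16.5 and e_V = 18.5625.
Then e_R = 28.5 − (1/3)·18.5625 = 22.3125.

18.5625, 22.3125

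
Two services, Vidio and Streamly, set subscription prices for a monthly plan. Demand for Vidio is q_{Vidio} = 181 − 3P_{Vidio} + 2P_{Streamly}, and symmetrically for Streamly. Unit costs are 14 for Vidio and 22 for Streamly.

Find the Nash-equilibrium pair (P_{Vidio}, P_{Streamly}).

Vidio's profit: π = (P_{Vidio} − 14)(181 − 3P_{Vidio} + 2P_{Streamly}).
∂π/∂P_{Vidio} = 223 − 6P_{Vidio} + 2P_{Streamly} = 0 ⇒ P_{Vidio} = 223/6 + (1/3)P_{Streamly}.
Similarly P_{Streamly} = 247/6 + (1/3)P_{Vidio}.
Plugging P_{Streamly} into Vidio's best response: P_{Vidio} = 223/6 + (1/3)(247/6 + (1/3)P_{Vidio}) ⇒ (8/9)P_{Vidio} = 458/9, so P_{Vidio} = 57.25.
Then P_{Streamly} = 247/6 + (1/3)·57.25 = 60.25.

57.25, 60.25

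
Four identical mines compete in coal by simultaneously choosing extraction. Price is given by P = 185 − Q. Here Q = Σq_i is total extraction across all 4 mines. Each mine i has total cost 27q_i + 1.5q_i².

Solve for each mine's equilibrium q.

19.75

A representative mine's profit is π_i = q_i(185 − Q) − 27q_i − 1.5q_i², with Q = q_i + Σ_{j≠i} q_j.
First-order condition: 158 − 5q_i − Σ_{j≠i} q_j = 0.
In a symmetric equilibrium every mine chooses the same q, so Σ_{j≠i} q_j = 3q. The condition becomes 158 − 8q = 0, giving q = 158/8 = 19.75.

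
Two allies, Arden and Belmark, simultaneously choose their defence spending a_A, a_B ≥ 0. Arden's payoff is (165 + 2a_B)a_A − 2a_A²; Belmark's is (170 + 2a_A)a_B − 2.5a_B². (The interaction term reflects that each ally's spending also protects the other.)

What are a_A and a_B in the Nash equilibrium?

72.8125, 63.125

Expanding Arden's payoff: 165a_A + 2a_Ba_A − 2a_A².
∂π/∂a_A = 165 + 2a_B − 4a_A = 0, so a_A = 41.25 + 0.5a_B.
Likewise for Belmark: a_B = 34 + 0.4a_A.
Substituting the second reaction function into the first: a_A = 41.25 + 0.5(34 + 0.4a_A), which gives 0.8a_A = 58.25 ⇒ a_A = 72.8125.
Then a_B = 34 + 0.4·72.8125 = 63.125.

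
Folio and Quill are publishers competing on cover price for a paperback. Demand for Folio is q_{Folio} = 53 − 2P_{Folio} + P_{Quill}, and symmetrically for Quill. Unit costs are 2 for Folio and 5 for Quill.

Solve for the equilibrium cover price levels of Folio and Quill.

19.4, 20.6

Folio's profit: π = (P_{Folio} − 2)(53 − 2P_{Folio} + P_{Quill}).
∂π/∂P_{Folio} = 57 − 4P_{Folio} + P_{Quill} = 0 ⇒ P_{Folio} = 14.25 + 0.25P_{Quill}.
Similarly P_{Quill} = 15.75 + 0.25P_{Folio}.
Plugging P_{Quill} into Folio's best response: P_{Folio} = 14.25 + 0.25(15.75 + 0.25P_{Folio}) ⇒ 0.9375P_{Folio} = 18.1875, so P_{Folio} = 19.4.
Then P_{Quill} = 15.75 + 0.25·19.4 = 20.6.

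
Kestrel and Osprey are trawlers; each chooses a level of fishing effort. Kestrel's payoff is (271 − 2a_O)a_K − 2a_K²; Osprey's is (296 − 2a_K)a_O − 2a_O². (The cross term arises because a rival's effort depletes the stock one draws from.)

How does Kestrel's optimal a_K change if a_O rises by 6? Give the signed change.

-3

Expanding Kestrel's payoff: 271a_K − 2a_Oa_K − 2a_K².
∂π/∂a_K = 271 − 2a_O − 4a_K = 0, so a_K = 67.75 − 0.5a_O.
The reaction-function slope is −0.5, so a 6-unit rise in a_O moves a_K by −0.5 × 6 = −3. Kestrel's best response falls — the actions are strategic substitutes.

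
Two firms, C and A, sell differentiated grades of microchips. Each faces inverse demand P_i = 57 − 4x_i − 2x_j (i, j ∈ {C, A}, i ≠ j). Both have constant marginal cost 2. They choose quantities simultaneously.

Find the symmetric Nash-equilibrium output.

5.5

Firm C's profit: π = x_C(57 − 4x_C − 2x_A) − 2x_C.
∂π/∂x_C = 55 − 8x_C − 2x_A = 0 ⇒ x_C = 6.875 − 0.25x_A.
Setting x_C = x_A in the reaction function: x_C = 6.875 − 0.25x_C, so x_C = 6.875 / 1.25 = 5.5.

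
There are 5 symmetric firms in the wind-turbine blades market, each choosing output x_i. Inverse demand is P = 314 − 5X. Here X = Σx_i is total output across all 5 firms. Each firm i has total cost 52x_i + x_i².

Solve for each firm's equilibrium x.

8.1875

A representative firm's profit is π_i = x_i(314 − 5X) − 52x_i − x_i², with X = x_i + Σ_{j≠i} x_j.
First-order condition: 262 − 12x_i − 5Σ_{j≠i} x_j = 0.
With identical firms, set every x_j = x: then 262 − 12x − 20x = 0, i.e. x = 262/32 = 8.1875.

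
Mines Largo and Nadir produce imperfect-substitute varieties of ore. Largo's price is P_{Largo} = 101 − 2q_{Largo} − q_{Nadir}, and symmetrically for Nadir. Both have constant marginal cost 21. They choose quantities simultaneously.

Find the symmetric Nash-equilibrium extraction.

16

Mine Largo's profit: π = q_{Largo}(101 − 2q_{Largo} − q_{Nadir}) − 21q_{Largo}.
∂π/∂q_{Largo} = 80 − 4q_{Largo} − q_{Nadir} = 0 ⇒ q_{Largo} = 20 − 0.25q_{Nadir}.
By symmetry q_{Nadir} = q_{Largo}; substituting into the reaction function, 1.25q_{Largo} = 20 and q_{Largo} = 16.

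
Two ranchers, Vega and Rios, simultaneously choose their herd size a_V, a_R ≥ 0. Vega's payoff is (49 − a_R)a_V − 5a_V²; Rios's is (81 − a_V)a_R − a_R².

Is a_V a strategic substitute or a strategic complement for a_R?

Expanding Vega's payoff: 49a_V − a_Ra_V − 5a_V².
∂π/∂a_V = 49 − a_R − 10a_V = 0, so a_V = 4.9 − 0.1a_R.
The best-response slope da_V/da_R = −0.1 < 0: the reaction function is downward-sloping, so the choices are strategic substitutes.

strategic substitutes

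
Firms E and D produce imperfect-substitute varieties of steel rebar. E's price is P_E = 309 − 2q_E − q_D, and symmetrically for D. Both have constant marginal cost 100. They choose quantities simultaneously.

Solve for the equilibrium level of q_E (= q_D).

41.8

Firm E's profit: π = q_E(309 − 2q_E − q_D) − 100q_E.
∂π/∂q_E = 209 − 4q_E − q_D = 0 ⇒ q_E = 52.25 − 0.25q_D.
By symmetry q_D = q_E; substituting into the reaction function, 1.25q_E = 52.25 and q_E = 41.8.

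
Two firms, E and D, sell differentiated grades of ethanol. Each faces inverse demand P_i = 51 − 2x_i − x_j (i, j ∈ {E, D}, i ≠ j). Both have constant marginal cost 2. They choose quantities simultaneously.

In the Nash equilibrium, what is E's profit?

192.08

Firm E's profit: π = x_E(51 − 2x_E − x_D) − 2x_E.
∂π/∂x_E = 49 − 4x_E − x_D = 0 ⇒ x_E = 12.25 − 0.25x_D.
By symmetry x_D = x_E; substituting into the reaction function, 1.25x_E = 12.25 and x_E = 9.8.
P_E = 51 − 2·9.8 − 9.8 = 21.6.
Profit = (21.6 − 2)·9.8 = 192.08.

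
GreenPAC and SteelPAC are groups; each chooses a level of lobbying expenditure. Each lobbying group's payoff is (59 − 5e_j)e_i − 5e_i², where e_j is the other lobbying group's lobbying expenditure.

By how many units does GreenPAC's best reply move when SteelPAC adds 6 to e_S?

-3

GreenPAC's payoff is (59 − 5e_S)e_G − 5e_G².
∂π/∂e_G = 59 − 5e_S − 10e_G = 0, so e_G = 5.9 − 0.5e_S.
The reaction-function slope is −0.5, so a 6-unit rise in e_S moves e_G by −0.5 × 6 = −3. GreenPAC's best response falls — the actions are strategic substitutes.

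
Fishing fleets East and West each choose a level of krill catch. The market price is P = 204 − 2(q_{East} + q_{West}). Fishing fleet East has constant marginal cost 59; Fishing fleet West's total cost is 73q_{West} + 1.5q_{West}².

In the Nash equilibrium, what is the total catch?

41.125

Fishing fleet East's profit: π = q_{East}(204 − 2(q_{East} + q_{West})) − 59q_{East}.
∂π/∂q_{East} = 145 − 4q_{East} − 2q_{West} = 0, so q_{East} = 36.25 − 0.5q_{West}.
For West: ∂π/∂q_{West} = 131 − 7q_{West} − 2q_{East} = 0 ⇒ q_{West} = 131/7 − (2/7)q_{East}.
Plugging q_{West} into East's best response: q_{East} = 36.25 − 0.5(131/7 − (2/7)q_{East}) ⇒ (6/7)q_{East} = 753/28, so q_{East} = 31.375.
Then q_{West} = 131/7 − (2/7)·31.375 = 9.75.
Total catch: 31.375 + 9.75 = 41.125.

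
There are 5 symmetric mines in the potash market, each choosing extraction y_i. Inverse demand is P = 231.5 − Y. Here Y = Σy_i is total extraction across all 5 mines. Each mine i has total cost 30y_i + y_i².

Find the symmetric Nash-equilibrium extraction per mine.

25.1875

A representative mine's profit is π_i = y_i(231.5 − Y) − 30y_i − y_i², with Y = y_i + Σ_{j≠i} y_j.
First-order condition: 201.5 − 4y_i − Σ_{j≠i} y_j = 0.
With identical mines, set every y_j = y: then 201.5 − 4y − 4y = 0, i.e. y = 201.5/8 = 25.1875.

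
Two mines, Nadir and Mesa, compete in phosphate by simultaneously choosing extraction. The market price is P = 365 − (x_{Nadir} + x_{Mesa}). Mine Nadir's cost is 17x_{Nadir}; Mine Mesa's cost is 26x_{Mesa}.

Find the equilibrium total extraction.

229

Mine Nadir's profit: π = x_{Nadir}(365 − (x_{Nadir} + x_{Mesa})) − 17x_{Nadir}.
∂π/∂x_{Nadir} = 348 − 2x_{Nadir} − x_{Mesa} = 0, so x_{Nadir} = 174 − 0.5x_{Mesa}.
By the same steps for Mesa: x_{Mesa} = 169.5 − 0.5x_{Nadir}.
Substituting the second reaction function into the first: x_{Nadir} = 174 − 0.5(169.5 − 0.5x_{Nadir}), which gives 0.75x_{Nadir} = 89.25 ⇒ x_{Nadir} = 119.
Then x_{Mesa} = 169.5 − 0.5·119 = 110.
Total extraction: 119 + 110 = 229.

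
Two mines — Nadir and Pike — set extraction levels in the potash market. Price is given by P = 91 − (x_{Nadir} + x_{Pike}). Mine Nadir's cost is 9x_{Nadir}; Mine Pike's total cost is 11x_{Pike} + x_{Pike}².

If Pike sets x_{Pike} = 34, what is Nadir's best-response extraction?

24

Mine Nadir's profit: π = x_{Nadir}(91 − (x_{Nadir} + x_{Pike})) − 9x_{Nadir}.
∂π/∂x_{Nadir} = 82 − 2x_{Nadir} − x_{Pike} = 0, so x_{Nadir} = 41 − 0.5x_{Pike}.
At x_{Pike} = 34: x_{Nadir} = 41 − 0.5·34 = 24.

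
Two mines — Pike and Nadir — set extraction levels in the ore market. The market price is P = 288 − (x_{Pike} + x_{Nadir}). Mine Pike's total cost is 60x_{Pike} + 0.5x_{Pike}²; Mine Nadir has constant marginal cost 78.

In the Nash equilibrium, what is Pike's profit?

Mine Pike's profit: π = x_{Pike}(288 − (x_{Pike} + x_{Nadir})) − 60x_{Pike} − 0.5x_{Pike}².
∂π/∂x_{Pike} = 228 − 3x_{Pike} − x_{Nadir} = 0, so x_{Pike} = 76 − (1/3)x_{Nadir}.
For Nadir: ∂π/∂x_{Nadir} = 210 − 2x_{Nadir} − x_{Pike} = 0 ⇒ x_{Nadir} = 105 − 0.5x_{Pike}.
Plugging x_{Nadir} into Pike's best response: x_{Pike} = 76 − (1/3)(105 − 0.5x_{Pike}) ⇒ (5/6)x_{Pike} = 41, so x_{Pike} = 49.2.
Then x_{Nadir} = 105 − 0.5·49.2 = 80.4.
Price P = 288 − 129.6 = 158.4.
Pike's profit: (158.4 − 60)·49.2 − 0.5(49.2)² = 3630.96.

3630.96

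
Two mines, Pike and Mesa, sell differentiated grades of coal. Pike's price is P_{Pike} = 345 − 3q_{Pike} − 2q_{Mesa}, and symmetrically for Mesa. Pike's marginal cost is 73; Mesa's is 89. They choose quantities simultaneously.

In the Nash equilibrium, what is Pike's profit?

Mine Pike's profit: π = q_{Pike}(345 − 3q_{Pike} − 2q_{Mesa}) − 73q_{Pike}.
∂π/∂q_{Pike} = 272 − 6q_{Pike} − 2q_{Mesa} = 0 ⇒ q_{Pike} = 136/3 − (1/3)q_{Mesa}.
Similarly q_{Mesa} = 128/3 − (1/3)q_{Pike}.
Substituting the second reaction function into the first: q_{Pike} = 136/3 − (1/3)(128/3 − (1/3)q_{Pike}), which gives (8/9)q_{Pike} = 280/9 ⇒ q_{Pike} = 35.
Then q_{Mesa} = 128/3 − (1/3)·35 = 31.
P_{Pike} = 345 − 3·35 − 2·31 = 178.
Profit = (178 − 73)·35 = 3675.

3675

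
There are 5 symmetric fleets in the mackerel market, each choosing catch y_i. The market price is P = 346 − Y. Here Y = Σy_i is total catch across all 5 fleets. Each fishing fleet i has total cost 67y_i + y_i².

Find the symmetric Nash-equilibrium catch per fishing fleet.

34.875

A representative fishing fleet's profit is π_i = y_i(346 − Y) − 67y_i − y_i², with Y = y_i + Σ_{j≠i} y_j.
First-order condition: 279 − 4y_i − Σ_{j≠i} y_j = 0.
With identical fishing fleets, set every y_j = y: then 279 − 4y − 4y = 0, i.e. y = 279/8 = 34.875.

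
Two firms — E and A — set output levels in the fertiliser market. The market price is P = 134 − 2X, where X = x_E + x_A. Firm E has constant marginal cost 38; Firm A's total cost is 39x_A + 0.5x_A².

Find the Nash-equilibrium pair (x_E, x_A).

18.125, 11.75

Firm E's profit: π = x_E(134 − 2(x_E + x_A)) − 38x_E.
∂π/∂x_E = 96 − 4x_E − 2x_A = 0, so x_E = 24 − 0.5x_A.
For A: ∂π/∂x_A = 95 − 5x_A − 2x_E = 0 ⇒ x_A = 19 − 0.4x_E.
Substituting the second reaction function into the first: x_E = 24 − 0.5(19 − 0.4x_E), which gives 0.8x_E = 14.5 ⇒ x_E = 18.125.
Then x_A = 19 − 0.4·18.125 = 11.75.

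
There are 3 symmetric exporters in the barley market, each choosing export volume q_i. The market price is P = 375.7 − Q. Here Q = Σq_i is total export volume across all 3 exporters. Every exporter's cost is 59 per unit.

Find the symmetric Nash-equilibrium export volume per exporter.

A representative exporter's profit is π_i = q_i(375.7 − Q) − 59q_i, with Q = q_i + Σ_{j≠i} q_j.
First-order condition: 316.7 − 2q_i − Σ_{j≠i} q_j = 0.
In a symmetric equilibrium every exporter chooses the same q, so Σ_{j≠i} q_j = 2q. The condition becomes 316.7 − 4q = 0, giving q = 316.7/4 = 79.175.

79.175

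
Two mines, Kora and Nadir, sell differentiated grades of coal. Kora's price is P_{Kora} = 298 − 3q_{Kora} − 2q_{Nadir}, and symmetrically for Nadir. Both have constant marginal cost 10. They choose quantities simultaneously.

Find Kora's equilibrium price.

Mine Kora's profit: π = q_{Kora}(298 − 3q_{Kora} − 2q_{Nadir}) − 10q_{Kora}.
∂π/∂q_{Kora} = 288 − 6q_{Kora} − 2q_{Nadir} = 0 ⇒ q_{Kora} = 48 − (1/3)q_{Nadir}.
By symmetry q_{Nadir} = q_{Kora}; substituting into the reaction function, (4/3)q_{Kora} = 48 and q_{Kora} = 36.
P_{Kora} = 298 − 3·36 − 2·36 = 118.

118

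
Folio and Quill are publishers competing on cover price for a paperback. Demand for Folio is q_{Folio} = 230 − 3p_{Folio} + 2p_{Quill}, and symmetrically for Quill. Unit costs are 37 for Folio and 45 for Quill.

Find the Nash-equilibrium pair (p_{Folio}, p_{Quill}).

Folio's profit: π = (p_{Folio} − 37)(230 − 3p_{Folio} + 2p_{Quill}).
∂π/∂p_{Folio} = 341 − 6p_{Folio} + 2p_{Quill} = 0 ⇒ p_{Folio} = 341/6 + (1/3)p_{Quill}.
Similarly p_{Quill} = 365/6 + (1/3)p_{Folio}.
Solving the two reaction functions simultaneously: (1 − (1/3)(1/3))p_{Folio} = 341/6 + (1/3)·(365/6), so (8/9)p_{Folio} = 694/9 and p_{Folio} = 86.75.
Then p_{Quill} = 365/6 + (1/3)·86.75 = 89.75.

86.75, 89.75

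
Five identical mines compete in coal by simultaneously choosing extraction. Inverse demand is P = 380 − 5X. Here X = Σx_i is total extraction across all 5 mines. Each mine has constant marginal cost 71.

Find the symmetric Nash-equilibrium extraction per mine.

A representative mine's profit is π_i = x_i(380 − 5X) − 71x_i, with X = x_i + Σ_{j≠i} x_j.
First-order condition: 309 − 10x_i − 5Σ_{j≠i} x_j = 0.
In a symmetric equilibrium every mine chooses the same x, so Σ_{j≠i} x_j = 4x. The condition becomes 309 − 30x = 0, giving x = 309/30 = 10.3.

10.3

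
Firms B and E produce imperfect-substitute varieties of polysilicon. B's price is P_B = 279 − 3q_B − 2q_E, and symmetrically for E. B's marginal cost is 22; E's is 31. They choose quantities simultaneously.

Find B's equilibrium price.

Firm B's profit: π = q_B(279 − 3q_B − 2q_E) − 22q_B.
∂π/∂q_B = 257 − 6q_B − 2q_E = 0 ⇒ q_B = 257/6 − (1/3)q_E.
Similarly q_E = 124/3 − (1/3)q_B.
Plugging q_E into B's best response: q_B = 257/6 − (1/3)(124/3 − (1/3)q_B) ⇒ (8/9)q_B = 523/18, so q_B = 32.6875.
Then q_E = 124/3 − (1/3)·32.6875 = 30.4375.
P_B = 279 − 3·32.6875 − 2·30.4375 = 120.0625.

120.0625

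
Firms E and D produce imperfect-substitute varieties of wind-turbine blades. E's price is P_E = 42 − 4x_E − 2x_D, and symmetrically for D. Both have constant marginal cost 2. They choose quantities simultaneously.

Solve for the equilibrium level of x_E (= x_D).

Firm E's profit: π = x_E(42 − 4x_E − 2x_D) − 2x_E.
∂π/∂x_E = 40 − 8x_E − 2x_D = 0 ⇒ x_E = 5 − 0.25x_D.
Setting x_E = x_D in the reaction function: x_E = 5 − 0.25x_E, so x_E = 5 / 1.25 = 4.

4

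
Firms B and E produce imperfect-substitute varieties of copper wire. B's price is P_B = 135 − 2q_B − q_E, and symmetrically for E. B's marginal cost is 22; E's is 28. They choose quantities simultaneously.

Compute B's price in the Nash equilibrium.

68

Firm B's profit: π = q_B(135 − 2q_B − q_E) − 22q_B.
∂π/∂q_B = 113 − 4q_B − q_E = 0 ⇒ q_B = 28.25 − 0.25q_E.
Similarly q_E = 26.75 − 0.25q_B.
Solving the two reaction functions simultaneously: (1 − (−0.25)(−0.25))q_B = 28.25 − 0.25·26.75, so 0.9375q_B = 21.5625 and q_B = 23.
Then q_E = 26.75 − 0.25·23 = 21.
P_B = 135 − 2·23 − 21 = 68.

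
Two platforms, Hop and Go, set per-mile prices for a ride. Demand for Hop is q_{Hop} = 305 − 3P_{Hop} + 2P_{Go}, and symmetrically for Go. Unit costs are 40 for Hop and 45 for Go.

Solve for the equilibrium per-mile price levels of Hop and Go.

107.1875, 109.0625

Hop's profit: π = (P_{Hop} − 40)(305 − 3P_{Hop} + 2P_{Go}).
∂π/∂P_{Hop} = 425 − 6P_{Hop} + 2P_{Go} = 0 ⇒ P_{Hop} = 425/6 + (1/3)P_{Go}.
Similarly P_{Go} = 220/3 + (1/3)P_{Hop}.
Substituting the second reaction function into the first: P_{Hop} = 425/6 + (1/3)(220/3 + (1/3)P_{Hop}), which gives (8/9)P_{Hop} = 1715/18 ⇒ P_{Hop} = 107.1875.
Then P_{Go} = 220/3 + (1/3)·107.1875 = 109.0625.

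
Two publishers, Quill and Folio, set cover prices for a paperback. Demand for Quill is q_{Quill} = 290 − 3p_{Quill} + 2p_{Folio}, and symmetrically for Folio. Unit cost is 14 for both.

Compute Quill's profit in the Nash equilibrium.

Quill's profit: π = (p_{Quill} − 14)(290 − 3p_{Quill} + 2p_{Folio}).
∂π/∂p_{Quill} = 332 − 6p_{Quill} + 2p_{Folio} = 0 ⇒ p_{Quill} = 166/3 + (1/3)p_{Folio}.
Setting p_{Quill} = p_{Folio} in the reaction function: p_{Quill} = 166/3 + (1/3)p_{Quill}, so p_{Quill} = (166/3) / (2/3) = 83.
q_{Quill} = 290 − 3·83 + 2·83 = 207.
Profit = (83 − 14)·207 = 14283.

14283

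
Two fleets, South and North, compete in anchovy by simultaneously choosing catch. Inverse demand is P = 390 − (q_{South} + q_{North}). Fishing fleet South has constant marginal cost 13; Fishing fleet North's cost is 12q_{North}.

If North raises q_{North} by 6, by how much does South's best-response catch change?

-3

Fishing fleet South's profit: π = q_{South}(390 − (q_{South} + q_{North})) − 13q_{South}.
∂π/∂q_{South} = 377 − 2q_{South} − q_{North} = 0, so q_{South} = 188.5 − 0.5q_{North}.
The reaction-function slope is −0.5, so a 6-unit rise in q_{North} moves q_{South} by −0.5 × 6 = −3. South's best response falls — the actions are strategic substitutes.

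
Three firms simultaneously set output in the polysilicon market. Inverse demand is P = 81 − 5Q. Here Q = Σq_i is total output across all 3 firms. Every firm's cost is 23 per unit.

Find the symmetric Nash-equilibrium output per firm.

A representative firm's profit is π_i = q_i(81 − 5Q) − 23q_i, with Q = q_i + Σ_{j≠i} q_j.
First-order condition: 58 − 10q_i − 5Σ_{j≠i} q_j = 0.
With identical firms, set every q_j = q: then 58 − 10q − 10q = 0, i.e. q = 58/20 = 2.9.

2.9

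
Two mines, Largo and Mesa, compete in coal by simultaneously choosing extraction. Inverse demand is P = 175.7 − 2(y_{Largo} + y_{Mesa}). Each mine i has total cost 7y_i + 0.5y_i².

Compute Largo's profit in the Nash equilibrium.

Mine Largo's profit: π = y_{Largo}(175.7 − 2(y_{Largo} + y_{Mesa})) − 7y_{Largo} − 0.5y_{Largo}².
∂π/∂y_{Largo} = 168.7 − 5y_{Largo} − 2y_{Mesa} = 0, so y_{Largo} = 33.74 − 0.4y_{Mesa}.
The game is symmetric, so in equilibrium y_{Mesa} = y_{Largo}: the reaction function gives 1.4y_{Largo} = 33.74, hence y_{Largo} = 24.1.
Price P = 175.7 − 2·48.2 = 79.3.
Largo's profit: (79.3 − 7)·24.1 − 0.5(24.1)² = 1452.025.

1452.025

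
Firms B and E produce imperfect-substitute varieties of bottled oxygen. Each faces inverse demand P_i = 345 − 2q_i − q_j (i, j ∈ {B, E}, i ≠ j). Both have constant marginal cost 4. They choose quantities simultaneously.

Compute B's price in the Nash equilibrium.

Firm B's profit: π = q_B(345 − 2q_B − q_E) − 4q_B.
∂π/∂q_B = 341 − 4q_B − q_E = 0 ⇒ q_B = 85.25 − 0.25q_E.
The game is symmetric, so in equilibrium q_E = q_B: the reaction function gives 1.25q_B = 85.25, hence q_B = 68.2.
P_B = 345 − 2·68.2 − 68.2 = 140.4.

140.4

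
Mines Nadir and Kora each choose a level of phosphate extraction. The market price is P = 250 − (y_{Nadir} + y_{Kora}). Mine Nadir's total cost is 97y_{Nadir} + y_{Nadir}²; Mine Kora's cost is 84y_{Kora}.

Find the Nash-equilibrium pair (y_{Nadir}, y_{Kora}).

Mine Nadir's profit: π = y_{Nadir}(250 − (y_{Nadir} + y_{Kora})) − 97y_{Nadir} − y_{Nadir}².
∂π/∂y_{Nadir} = 153 − 4y_{Nadir} − y_{Kora} = 0, so y_{Nadir} = 38.25 − 0.25y_{Kora}.
For Kora: ∂π/∂y_{Kora} = 166 − 2y_{Kora} − y_{Nadir} = 0 ⇒ y_{Kora} = 83 − 0.5y_{Nadir}.
Substituting the second reaction function into the first: y_{Nadir} = 38.25 − 0.25(83 − 0.5y_{Nadir}), which gives 0.875y_{Nadir} = 17.5 ⇒ y_{Nadir} = 20.
Then y_{Kora} = 83 − 0.5·20 = 73.

20, 73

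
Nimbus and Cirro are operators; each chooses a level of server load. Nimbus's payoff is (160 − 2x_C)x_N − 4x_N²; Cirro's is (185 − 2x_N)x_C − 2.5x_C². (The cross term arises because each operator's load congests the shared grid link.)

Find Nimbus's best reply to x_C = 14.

16.5

Expanding Nimbus's payoff: 160x_N − 2x_Cx_N − 4x_N².
∂π/∂x_N = 160 − 2x_C − 8x_N = 0, so x_N = 20 − 0.25x_C.
At x_C = 14: x_N = 20 − 0.25·14 = 16.5.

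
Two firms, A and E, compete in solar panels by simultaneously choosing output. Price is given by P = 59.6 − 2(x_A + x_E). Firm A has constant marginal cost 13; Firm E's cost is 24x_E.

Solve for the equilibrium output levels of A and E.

9.6, 4.1

Firm A's profit: π = x_A(59.6 − 2(x_A + x_E)) − 13x_A.
∂π/∂x_A = 46.6 − 4x_A − 2x_E = 0, so x_A = 11.65 − 0.5x_E.
By the same steps for E: x_E = 8.9 − 0.5x_A.
Plugging x_E into A's best response: x_A = 11.65 − 0.5(8.9 − 0.5x_A) ⇒ 0.75x_A = 7.2, so x_A = 9.6.
Then x_E = 8.9 − 0.5·9.6 = 4.1.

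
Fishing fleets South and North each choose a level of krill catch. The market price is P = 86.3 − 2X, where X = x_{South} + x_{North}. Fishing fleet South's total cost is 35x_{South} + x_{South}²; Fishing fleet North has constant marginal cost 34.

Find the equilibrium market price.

55.12

Fishing fleet South's profit: π = x_{South}(86.3 − 2(x_{South} + x_{North})) − 35x_{South} − x_{South}².
∂π/∂x_{South} = 51.3 − 6x_{South} − 2x_{North} = 0, so x_{South} = 8.55 − (1/3)x_{North}.
For North: ∂π/∂x_{North} = 52.3 − 4x_{North} − 2x_{South} = 0 ⇒ x_{North} = 13.075 − 0.5x_{South}.
Plugging x_{North} into South's best response: x_{South} = 8.55 − (1/3)(13.075 − 0.5x_{South}) ⇒ (5/6)x_{South} = 503/120, so x_{South} = 5.03.
Then x_{North} = 13.075 − 0.5·5.03 = 10.56.
Equilibrium price: P = 86.3 − 2·15.59 = 55.12.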